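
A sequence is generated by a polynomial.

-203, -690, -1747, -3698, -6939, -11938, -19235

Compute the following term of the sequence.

-487 , -1057 , -1951 , -3241 , -4999 , -7297
-570 , -894 , -1290 , -1758 , -2298
-324 , -396 , -468 , -540
-72 , -72 , -72
The fourth differences are constant (-72).
-540 − 72 = -612;  -2298 − 612 = -2910;  -7297 − 2910 = -10207;  -19235 − 10207 = -29442

-29442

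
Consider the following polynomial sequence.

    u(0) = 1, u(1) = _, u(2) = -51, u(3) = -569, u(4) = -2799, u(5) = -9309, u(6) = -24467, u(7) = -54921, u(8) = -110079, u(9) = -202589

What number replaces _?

Using the last 8 terms:
-518, -2230, -6510, -15158, -30454, -55158, -92510
-1712, -4280, -8648, -15296, -24704, -37352
-2568, -4368, -6648, -9408, -12648
-1800, -2280, -2760, -3240
-480, -480, -480
Constant fifth difference = -480.
Extend backward: -1800 + 480 = -1320;  -2568 + 1320 = -1248;  -1712 + 1248 = -464;  -518 + 464 = -54;  -51 + 54 = 3

3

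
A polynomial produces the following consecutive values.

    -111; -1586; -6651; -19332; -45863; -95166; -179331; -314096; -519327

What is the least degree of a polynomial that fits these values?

Δ: -1475, -5065, -12681, -26531, -49303, -84165, -134765, -205231
Δ²: -3590, -7616, -13850, -22772, -34862, -50600, -70466
Δ³: -4026, -6234, -8922, -12090, -15738, -19866
Δ⁴: -2208, -2688, -3168, -3648, -4128
Δ⁵: -480, -480, -480, -480
The fifth differences are constant, so the polynomial has degree 5.

5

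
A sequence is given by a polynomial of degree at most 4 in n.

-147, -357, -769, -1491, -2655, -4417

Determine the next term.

-6957

D1: -210, -412, -722, -1164, -1762
D2: -202, -310, -442, -598
D3: -108, -132, -156
D4: -24, -24
Constant fourth difference = -24, so extend:
-156 − 24 = -180;  -598 − 180 = -778;  -1762 − 778 = -2540;  -4417 − 2540 = -6957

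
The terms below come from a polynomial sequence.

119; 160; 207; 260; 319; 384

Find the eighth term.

532

D1: 41 , 47 , 53 , 59 , 65
D2: 6 , 6 , 6 , 6
The second differences are constant (6).
65 + 6 = 71;  384 + 71 = 455
71 + 6 = 77;  455 + 77 = 532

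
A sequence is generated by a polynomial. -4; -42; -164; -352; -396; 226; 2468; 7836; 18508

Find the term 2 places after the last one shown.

First differences: -38 , -122 , -188 , -44 , 622 , 2242 , 5368 , 10672
Second differences: -84 , -66 , 144 , 666 , 1620 , 3126 , 5304
Third differences: 18 , 210 , 522 , 954 , 1506 , 2178
Fourth differences: 192 , 312 , 432 , 552 , 672
Fifth differences: 120 , 120 , 120 , 120
The fifth differences are constant (120).
672 + 120 = 792;  2178 + 792 = 2970;  5304 + 2970 = 8274;  10672 + 8274 = 18946;  18508 + 18946 = 37454
792 + 120 = 912;  2970 + 912 = 3882;  8274 + 3882 = 12156;  18946 + 12156 = 31102;  37454 + 31102 = 68556

68556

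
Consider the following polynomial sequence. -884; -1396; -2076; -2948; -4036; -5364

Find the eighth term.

D1: -512, -680, -872, -1088, -1328
D2: -168, -192, -216, -240
D3: -24, -24, -24
The third differences are constant (-24).
-240 − 24 = -264;  -1328 − 264 = -1592;  -5364 − 1592 = -6956
-264 − 24 = -288;  -1592 − 288 = -1880;  -6956 − 1880 = -8836

-8836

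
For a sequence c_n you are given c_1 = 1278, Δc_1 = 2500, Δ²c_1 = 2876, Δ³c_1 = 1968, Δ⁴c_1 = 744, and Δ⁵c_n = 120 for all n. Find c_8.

Build the table forward from the leading diagonal:
Δ⁵: 120, 120, 120, 120, 120, 120, 120, 120
Δ⁴: 744, 864, 984, 1104, 1224, 1344, 1464, 1584
Δ³: 1968, 2712, 3576, 4560, 5664, 6888, 8232, 9696
Δ²: 2876, 4844, 7556, 11132, 15692, 21356, 28244, 36476
Δ: 2500, 5376, 10220, 17776, 28908, 44600, 65956, 94200
c: 1278, 3778, 9154, 19374, 37150, 66058, 110658, 176614

176614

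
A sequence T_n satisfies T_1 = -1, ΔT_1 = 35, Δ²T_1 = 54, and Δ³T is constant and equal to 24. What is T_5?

Build the table forward from the leading diagonal:
D3: 24  24  24  24  24
D2: 54  78  102  126  150
D1: 35  89  167  269  395
T: -1  34  123  290  559

559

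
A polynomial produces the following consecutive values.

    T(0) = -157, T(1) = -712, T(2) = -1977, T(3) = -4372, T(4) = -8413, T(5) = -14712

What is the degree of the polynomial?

4

D1: -555, -1265, -2395, -4041, -6299
D2: -710, -1130, -1646, -2258
D3: -420, -516, -612
D4: -96, -96
The fourth differences are constant, so the polynomial has degree 4.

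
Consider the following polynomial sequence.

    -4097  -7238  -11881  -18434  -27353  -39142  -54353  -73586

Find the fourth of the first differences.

-8919

D1: -3141, -4643, -6553, -8919, -11789, -15211, -19233
D2: -1502, -1910, -2366, -2870, -3422, -4022
D3: -408, -456, -504, -552, -600
D4: -48, -48, -48, -48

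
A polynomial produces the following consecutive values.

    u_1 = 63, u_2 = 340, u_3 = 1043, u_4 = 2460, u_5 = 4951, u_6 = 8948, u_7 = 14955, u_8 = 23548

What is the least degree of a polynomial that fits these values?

D1: 277, 703, 1417, 2491, 3997, 6007, 8593
D2: 426, 714, 1074, 1506, 2010, 2586
D3: 288, 360, 432, 504, 576
D4: 72, 72, 72, 72
The fourth differences are constant, so the polynomial has degree 4.

4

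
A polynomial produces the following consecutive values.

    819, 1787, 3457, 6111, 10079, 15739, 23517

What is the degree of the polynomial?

4

Δ: 968, 1670, 2654, 3968, 5660, 7778
Δ²: 702, 984, 1314, 1692, 2118
Δ³: 282, 330, 378, 426
Δ⁴: 48, 48, 48
The fourth differences are constant, so the polynomial has degree 4.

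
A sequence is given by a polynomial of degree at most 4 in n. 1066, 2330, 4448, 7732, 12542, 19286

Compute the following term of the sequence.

28420

1264  2118  3284  4810  6744
854  1166  1526  1934
312  360  408
48  48
The fourth differences are constant (48).
408 + 48 = 456;  1934 + 456 = 2390;  6744 + 2390 = 9134;  19286 + 9134 = 28420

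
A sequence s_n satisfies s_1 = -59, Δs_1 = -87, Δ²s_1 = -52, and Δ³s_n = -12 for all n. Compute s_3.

Build the table forward from the leading diagonal:
Δ³: -12  -12  -12
Δ²: -52  -64  -76
Δ: -87  -139  -203
s: -59  -146  -285

-285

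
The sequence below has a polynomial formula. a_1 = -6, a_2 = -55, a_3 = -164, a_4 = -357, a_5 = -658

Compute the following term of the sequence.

-1091

-49  -109  -193  -301
-60  -84  -108
-24  -24
The third differences are constant (-24).
-108 − 24 = -132;  -301 − 132 = -433;  -658 − 433 = -1091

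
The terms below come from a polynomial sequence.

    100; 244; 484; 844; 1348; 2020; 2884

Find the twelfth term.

Δ: 144 , 240 , 360 , 504 , 672 , 864
Δ²: 96 , 120 , 144 , 168 , 192
Δ³: 24 , 24 , 24 , 24
Third differences constant at 24.
192 + 24 = 216;  864 + 216 = 1080;  2884 + 1080 = 3964
216 + 24 = 240;  1080 + 240 = 1320;  3964 + 1320 = 5284
240 + 24 = 264;  1320 + 264 = 1584;  5284 + 1584 = 6868
264 + 24 = 288;  1584 + 288 = 1872;  6868 + 1872 = 8740
288 + 24 = 312;  1872 + 312 = 2184;  8740 + 2184 = 10924

10924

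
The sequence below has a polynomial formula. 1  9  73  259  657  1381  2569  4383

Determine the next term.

D1: 8, 64, 186, 398, 724, 1188, 1814
D2: 56, 122, 212, 326, 464, 626
D3: 66, 90, 114, 138, 162
D4: 24, 24, 24, 24
Fourth differences constant at 24.
162 + 24 = 186;  626 + 186 = 812;  1814 + 812 = 2626;  4383 + 2626 = 7009

7009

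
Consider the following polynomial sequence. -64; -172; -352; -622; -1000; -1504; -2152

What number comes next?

Δ: -108  -180  -270  -378  -504  -648
Δ²: -72  -90  -108  -126  -144
Δ³: -18  -18  -18  -18
The third differences are constant (-18).
-144 − 18 = -162;  -648 − 162 = -810;  -2152 − 810 = -2962

-2962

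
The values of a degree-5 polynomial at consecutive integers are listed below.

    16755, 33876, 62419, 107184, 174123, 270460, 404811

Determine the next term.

587304

First differences: 17121, 28543, 44765, 66939, 96337, 134351
Second differences: 11422, 16222, 22174, 29398, 38014
Third differences: 4800, 5952, 7224, 8616
Fourth differences: 1152, 1272, 1392
Fifth differences: 120, 120
The fifth differences are constant (120).
1392 + 120 = 1512;  8616 + 1512 = 10128;  38014 + 10128 = 48142;  134351 + 48142 = 182493;  404811 + 182493 = 587304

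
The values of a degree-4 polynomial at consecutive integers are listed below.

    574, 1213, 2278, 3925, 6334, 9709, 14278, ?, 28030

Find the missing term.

20293

Using the first 7 terms:
Δ: 639  1065  1647  2409  3375  4569
Δ²: 426  582  762  966  1194
Δ³: 156  180  204  228
Δ⁴: 24  24  24
Constant fourth difference = 24.
Extend forward: 228 + 24 = 252;  1194 + 252 = 1446;  4569 + 1446 = 6015;  14278 + 6015 = 20293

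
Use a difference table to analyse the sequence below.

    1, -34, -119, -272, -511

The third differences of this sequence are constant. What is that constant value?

-18

Δ: -35, -85, -153, -239
Δ²: -50, -68, -86
Δ³: -18, -18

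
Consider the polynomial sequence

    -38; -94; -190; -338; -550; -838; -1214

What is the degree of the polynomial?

3

First differences: -56, -96, -148, -212, -288, -376
Second differences: -40, -52, -64, -76, -88
Third differences: -12, -12, -12, -12
The third differences are constant, so the polynomial has degree 3.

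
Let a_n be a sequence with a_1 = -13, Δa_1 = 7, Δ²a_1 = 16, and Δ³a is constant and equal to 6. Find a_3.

17

Build the table forward from the leading diagonal:
Δ³: 6, 6, 6
Δ²: 16, 22, 28
Δ: 7, 23, 45
a: -13, -6, 17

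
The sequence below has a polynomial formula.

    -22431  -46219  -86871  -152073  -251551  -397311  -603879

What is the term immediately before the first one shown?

First differences: -23788  -40652  -65202  -99478  -145760  -206568
Second differences: -16864  -24550  -34276  -46282  -60808
Third differences: -7686  -9726  -12006  -14526
Fourth differences: -2040  -2280  -2520
Fifth differences: -240  -240
The fifth differences are constant at -240.
Work back: -2040 + 240 = -1800;  -7686 + 1800 = -5886;  -16864 + 5886 = -10978;  -23788 + 10978 = -12810;  -22431 + 12810 = -9621

-9621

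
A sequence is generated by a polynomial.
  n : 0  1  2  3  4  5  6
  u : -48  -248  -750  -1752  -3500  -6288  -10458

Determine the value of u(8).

-24552

Δ: -200, -502, -1002, -1748, -2788, -4170
Δ²: -302, -500, -746, -1040, -1382
Δ³: -198, -246, -294, -342
Δ⁴: -48, -48, -48
The fourth differences are constant (-48).
-342 − 48 = -390;  -1382 − 390 = -1772;  -4170 − 1772 = -5942;  -10458 − 5942 = -16400
-390 − 48 = -438;  -1772 − 438 = -2210;  -5942 − 2210 = -8152;  -16400 − 8152 = -24552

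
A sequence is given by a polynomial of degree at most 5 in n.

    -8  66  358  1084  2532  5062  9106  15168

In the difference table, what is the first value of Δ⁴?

72

Δ: 74, 292, 726, 1448, 2530, 4044, 6062
Δ²: 218, 434, 722, 1082, 1514, 2018
Δ³: 216, 288, 360, 432, 504
Δ⁴: 72, 72, 72, 72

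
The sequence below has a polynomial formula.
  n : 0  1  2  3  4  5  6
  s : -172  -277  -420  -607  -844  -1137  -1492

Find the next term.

-1915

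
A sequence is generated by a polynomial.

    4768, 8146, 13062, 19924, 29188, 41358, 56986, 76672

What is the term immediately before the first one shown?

D1: 3378, 4916, 6862, 9264, 12170, 15628, 19686
D2: 1538, 1946, 2402, 2906, 3458, 4058
D3: 408, 456, 504, 552, 600
D4: 48, 48, 48, 48
The fourth differences are constant at 48.
Work back: 408 − 48 = 360;  1538 − 360 = 1178;  3378 − 1178 = 2200;  4768 − 2200 = 2568

2568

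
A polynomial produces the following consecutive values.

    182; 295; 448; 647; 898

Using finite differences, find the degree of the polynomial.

3

D1: 113, 153, 199, 251
D2: 40, 46, 52
D3: 6, 6
The third differences are constant, so the polynomial has degree 3.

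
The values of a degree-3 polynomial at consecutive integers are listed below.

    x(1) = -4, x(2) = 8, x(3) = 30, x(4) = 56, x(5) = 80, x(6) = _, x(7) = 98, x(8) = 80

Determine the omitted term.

Using the first 5 terms:
D1: 12, 22, 26, 24
D2: 10, 4, -2
D3: -6, -6
Constant third difference = -6.
Extend forward: -2 − 6 = -8;  24 − 8 = 16;  80 + 16 = 96

96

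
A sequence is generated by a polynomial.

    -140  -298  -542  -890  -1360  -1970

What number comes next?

-2738

-158  -244  -348  -470  -610
-86  -104  -122  -140
-18  -18  -18
Third differences constant at -18.
-140 − 18 = -158;  -610 − 158 = -768;  -1970 − 768 = -2738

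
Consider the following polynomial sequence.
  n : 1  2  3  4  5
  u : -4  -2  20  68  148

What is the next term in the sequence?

First differences: 2 , 22 , 48 , 80
Second differences: 20 , 26 , 32
Third differences: 6 , 6
The third differences are constant (6).
32 + 6 = 38;  80 + 38 = 118;  148 + 118 = 266

266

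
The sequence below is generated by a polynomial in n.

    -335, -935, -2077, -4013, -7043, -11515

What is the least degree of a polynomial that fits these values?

4

First differences: -600, -1142, -1936, -3030, -4472
Second differences: -542, -794, -1094, -1442
Third differences: -252, -300, -348
Fourth differences: -48, -48
The fourth differences are constant, so the polynomial has degree 4.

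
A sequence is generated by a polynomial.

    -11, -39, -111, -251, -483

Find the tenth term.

D1: -28 , -72 , -140 , -232
D2: -44 , -68 , -92
D3: -24 , -24
Third differences constant at -24.
-92 − 24 = -116;  -232 − 116 = -348;  -483 − 348 = -831
-116 − 24 = -140;  -348 − 140 = -488;  -831 − 488 = -1319
-140 − 24 = -164;  -488 − 164 = -652;  -1319 − 652 = -1971
-164 − 24 = -188;  -652 − 188 = -840;  -1971 − 840 = -2811
-188 − 24 = -212;  -840 − 212 = -1052;  -2811 − 1052 = -3863

-3863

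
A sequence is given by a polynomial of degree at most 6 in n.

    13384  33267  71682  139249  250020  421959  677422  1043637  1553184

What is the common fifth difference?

Δ: 19883, 38415, 67567, 110771, 171939, 255463, 366215, 509547
Δ²: 18532, 29152, 43204, 61168, 83524, 110752, 143332
Δ³: 10620, 14052, 17964, 22356, 27228, 32580
Δ⁴: 3432, 3912, 4392, 4872, 5352
Δ⁵: 480, 480, 480, 480

480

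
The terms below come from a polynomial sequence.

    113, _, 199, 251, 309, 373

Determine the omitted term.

153

Using the last 4 terms:
First differences: 52, 58, 64
Second differences: 6, 6
Constant second difference = 6.
Extend backward: 52 − 6 = 46;  199 − 46 = 153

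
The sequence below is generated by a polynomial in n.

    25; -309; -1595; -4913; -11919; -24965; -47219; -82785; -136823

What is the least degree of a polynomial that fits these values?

5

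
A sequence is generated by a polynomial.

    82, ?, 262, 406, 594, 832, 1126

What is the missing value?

156

Using the last 5 terms:
Δ: 144  188  238  294
Δ²: 44  50  56
Δ³: 6  6
Constant third difference = 6.
Extend backward: 44 − 6 = 38;  144 − 38 = 106;  262 − 106 = 156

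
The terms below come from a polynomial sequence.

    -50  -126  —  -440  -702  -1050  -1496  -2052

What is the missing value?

Using the last 5 terms:
-262  -348  -446  -556
-86  -98  -110
-12  -12
Constant third difference = -12.
Extend backward: -86 + 12 = -74;  -262 + 74 = -188;  -440 + 188 = -252

-252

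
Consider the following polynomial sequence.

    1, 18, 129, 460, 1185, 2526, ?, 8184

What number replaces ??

4753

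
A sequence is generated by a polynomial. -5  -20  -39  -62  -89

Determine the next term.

-15 , -19 , -23 , -27
-4 , -4 , -4
The second differences are constant (-4).
-27 − 4 = -31;  -89 − 31 = -120

-120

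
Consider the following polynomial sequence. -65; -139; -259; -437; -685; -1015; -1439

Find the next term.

-1969

Δ: -74 , -120 , -178 , -248 , -330 , -424
Δ²: -46 , -58 , -70 , -82 , -94
Δ³: -12 , -12 , -12 , -12
The third differences are constant (-12).
-94 − 12 = -106;  -424 − 106 = -530;  -1439 − 530 = -1969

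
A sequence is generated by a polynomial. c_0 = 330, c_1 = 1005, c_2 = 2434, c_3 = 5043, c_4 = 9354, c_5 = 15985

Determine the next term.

D1: 675 , 1429 , 2609 , 4311 , 6631
D2: 754 , 1180 , 1702 , 2320
D3: 426 , 522 , 618
D4: 96 , 96
Constant fourth difference = 96, so extend:
618 + 96 = 714;  2320 + 714 = 3034;  6631 + 3034 = 9665;  15985 + 9665 = 25650

25650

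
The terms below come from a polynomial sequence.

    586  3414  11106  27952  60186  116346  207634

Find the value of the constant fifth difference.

First differences: 2828, 7692, 16846, 32234, 56160, 91288
Second differences: 4864, 9154, 15388, 23926, 35128
Third differences: 4290, 6234, 8538, 11202
Fourth differences: 1944, 2304, 2664
Fifth differences: 360, 360

360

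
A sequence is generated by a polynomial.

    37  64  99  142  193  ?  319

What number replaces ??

252

Using the first 5 terms:
First differences: 27  35  43  51
Second differences: 8  8  8
Constant second difference = 8.
Extend forward: 51 + 8 = 59;  193 + 59 = 252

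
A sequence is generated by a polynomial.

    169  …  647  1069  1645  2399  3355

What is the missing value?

355

Using the last 5 terms:
422, 576, 754, 956
154, 178, 202
24, 24
Constant third difference = 24.
Extend backward: 154 − 24 = 130;  422 − 130 = 292;  647 − 292 = 355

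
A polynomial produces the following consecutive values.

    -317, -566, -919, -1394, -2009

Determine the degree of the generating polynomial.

3

First differences: -249, -353, -475, -615
Second differences: -104, -122, -140
Third differences: -18, -18
The third differences are constant, so the polynomial has degree 3.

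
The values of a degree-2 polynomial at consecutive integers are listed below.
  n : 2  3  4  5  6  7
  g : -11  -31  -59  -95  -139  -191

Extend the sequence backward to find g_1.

First differences: -20  -28  -36  -44  -52
Second differences: -8  -8  -8  -8
The second differences are constant at -8.
Work back: -20 + 8 = -12;  -11 + 12 = 1

1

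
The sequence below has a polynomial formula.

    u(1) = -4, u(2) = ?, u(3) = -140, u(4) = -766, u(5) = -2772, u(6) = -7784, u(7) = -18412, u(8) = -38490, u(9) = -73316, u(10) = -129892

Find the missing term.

Using the last 8 terms:
First differences: -626, -2006, -5012, -10628, -20078, -34826, -56576
Second differences: -1380, -3006, -5616, -9450, -14748, -21750
Third differences: -1626, -2610, -3834, -5298, -7002
Fourth differences: -984, -1224, -1464, -1704
Fifth differences: -240, -240, -240
Constant fifth difference = -240.
Extend backward: -984 + 240 = -744;  -1626 + 744 = -882;  -1380 + 882 = -498;  -626 + 498 = -128;  -140 + 128 = -12

-12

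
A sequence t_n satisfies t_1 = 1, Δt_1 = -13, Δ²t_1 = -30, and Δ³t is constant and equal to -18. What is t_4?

Build the table forward from the leading diagonal:
D3: -18, -18, -18, -18
D2: -30, -48, -66, -84
D1: -13, -43, -91, -157
t: 1, -12, -55, -146

-146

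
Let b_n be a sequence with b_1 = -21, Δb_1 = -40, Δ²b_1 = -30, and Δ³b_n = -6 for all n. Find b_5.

-385

Build the table forward from the leading diagonal:
Third differences: -6, -6, -6, -6, -6
Second differences: -30, -36, -42, -48, -54
First differences: -40, -70, -106, -148, -196
b: -21, -61, -131, -237, -385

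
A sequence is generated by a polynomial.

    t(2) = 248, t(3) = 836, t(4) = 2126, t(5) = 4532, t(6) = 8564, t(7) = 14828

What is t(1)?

588  1290  2406  4032  6264
702  1116  1626  2232
414  510  606
96  96
The fourth differences are constant at 96.
Work back: 414 − 96 = 318;  702 − 318 = 384;  588 − 384 = 204;  248 − 204 = 44

44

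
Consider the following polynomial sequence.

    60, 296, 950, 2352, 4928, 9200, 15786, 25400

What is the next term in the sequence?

38852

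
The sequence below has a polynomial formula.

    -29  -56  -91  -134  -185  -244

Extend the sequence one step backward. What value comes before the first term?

D1: -27, -35, -43, -51, -59
D2: -8, -8, -8, -8
The second differences are constant at -8.
Work back: -27 + 8 = -19;  -29 + 19 = -10

-10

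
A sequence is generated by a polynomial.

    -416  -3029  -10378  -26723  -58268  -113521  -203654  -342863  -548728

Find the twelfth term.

D1: -2613, -7349, -16345, -31545, -55253, -90133, -139209, -205865
D2: -4736, -8996, -15200, -23708, -34880, -49076, -66656
D3: -4260, -6204, -8508, -11172, -14196, -17580
D4: -1944, -2304, -2664, -3024, -3384
D5: -360, -360, -360, -360
Fifth differences constant at -360.
-3384 − 360 = -3744;  -17580 − 3744 = -21324;  -66656 − 21324 = -87980;  -205865 − 87980 = -293845;  -548728 − 293845 = -842573
-3744 − 360 = -4104;  -21324 − 4104 = -25428;  -87980 − 25428 = -113408;  -293845 − 113408 = -407253;  -842573 − 407253 = -1249826
-4104 − 360 = -4464;  -25428 − 4464 = -29892;  -113408 − 29892 = -143300;  -407253 − 143300 = -550553;  -1249826 − 550553 = -1800379

-1800379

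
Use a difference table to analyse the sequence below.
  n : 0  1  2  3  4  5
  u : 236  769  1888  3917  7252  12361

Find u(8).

44092

533, 1119, 2029, 3335, 5109
586, 910, 1306, 1774
324, 396, 468
72, 72
The fourth differences are constant (72).
468 + 72 = 540;  1774 + 540 = 2314;  5109 + 2314 = 7423;  12361 + 7423 = 19784
540 + 72 = 612;  2314 + 612 = 2926;  7423 + 2926 = 10349;  19784 + 10349 = 30133
612 + 72 = 684;  2926 + 684 = 3610;  10349 + 3610 = 13959;  30133 + 13959 = 44092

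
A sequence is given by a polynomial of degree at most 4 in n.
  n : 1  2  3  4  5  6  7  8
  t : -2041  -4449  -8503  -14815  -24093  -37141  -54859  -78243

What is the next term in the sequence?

-108385

-2408 , -4054 , -6312 , -9278 , -13048 , -17718 , -23384
-1646 , -2258 , -2966 , -3770 , -4670 , -5666
-612 , -708 , -804 , -900 , -996
-96 , -96 , -96 , -96
Constant fourth difference = -96, so extend:
-996 − 96 = -1092;  -5666 − 1092 = -6758;  -23384 − 6758 = -30142;  -78243 − 30142 = -108385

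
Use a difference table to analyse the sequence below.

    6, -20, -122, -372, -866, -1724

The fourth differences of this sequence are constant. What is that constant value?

First differences: -26, -102, -250, -494, -858
Second differences: -76, -148, -244, -364
Third differences: -72, -96, -120
Fourth differences: -24, -24

-24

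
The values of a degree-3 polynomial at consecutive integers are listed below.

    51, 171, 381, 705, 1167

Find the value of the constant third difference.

24

First differences: 120, 210, 324, 462
Second differences: 90, 114, 138
Third differences: 24, 24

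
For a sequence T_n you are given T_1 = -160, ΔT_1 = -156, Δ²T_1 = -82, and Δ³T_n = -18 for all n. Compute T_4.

-892

Build the table forward from the leading diagonal:
Δ³: -18, -18, -18, -18
Δ²: -82, -100, -118, -136
Δ: -156, -238, -338, -456
T: -160, -316, -554, -892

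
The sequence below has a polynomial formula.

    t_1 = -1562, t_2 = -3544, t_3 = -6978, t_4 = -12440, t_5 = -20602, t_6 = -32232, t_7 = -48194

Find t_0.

-552

-1982  -3434  -5462  -8162  -11630  -15962
-1452  -2028  -2700  -3468  -4332
-576  -672  -768  -864
-96  -96  -96
The fourth differences are constant at -96.
Work back: -576 + 96 = -480;  -1452 + 480 = -972;  -1982 + 972 = -1010;  -1562 + 1010 = -552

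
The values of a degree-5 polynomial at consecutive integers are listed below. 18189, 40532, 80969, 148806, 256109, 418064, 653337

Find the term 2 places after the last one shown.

D1: 22343 , 40437 , 67837 , 107303 , 161955 , 235273
D2: 18094 , 27400 , 39466 , 54652 , 73318
D3: 9306 , 12066 , 15186 , 18666
D4: 2760 , 3120 , 3480
D5: 360 , 360
Constant fifth difference = 360, so extend:
3480 + 360 = 3840;  18666 + 3840 = 22506;  73318 + 22506 = 95824;  235273 + 95824 = 331097;  653337 + 331097 = 984434
3840 + 360 = 4200;  22506 + 4200 = 26706;  95824 + 26706 = 122530;  331097 + 122530 = 453627;  984434 + 453627 = 1438061

1438061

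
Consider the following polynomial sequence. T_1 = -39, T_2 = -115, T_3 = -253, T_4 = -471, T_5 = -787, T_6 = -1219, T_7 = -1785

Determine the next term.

-76  -138  -218  -316  -432  -566
-62  -80  -98  -116  -134
-18  -18  -18  -18
The third differences are constant (-18).
-134 − 18 = -152;  -566 − 152 = -718;  -1785 − 718 = -2503

-2503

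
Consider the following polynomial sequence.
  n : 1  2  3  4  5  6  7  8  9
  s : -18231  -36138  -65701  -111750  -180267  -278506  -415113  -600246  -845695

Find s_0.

-8182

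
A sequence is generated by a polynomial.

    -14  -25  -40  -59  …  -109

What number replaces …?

-82

Using the first 4 terms:
First differences: -11  -15  -19
Second differences: -4  -4
Constant second difference = -4.
Extend forward: -19 − 4 = -23;  -59 − 23 = -82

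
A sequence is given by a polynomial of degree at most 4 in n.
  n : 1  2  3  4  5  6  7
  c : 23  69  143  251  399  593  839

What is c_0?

-1

Δ: 46  74  108  148  194  246
Δ²: 28  34  40  46  52
Δ³: 6  6  6  6
The third differences are constant at 6.
Work back: 28 − 6 = 22;  46 − 22 = 24;  23 − 24 = -1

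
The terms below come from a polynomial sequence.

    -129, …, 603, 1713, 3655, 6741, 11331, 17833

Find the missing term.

Using the last 6 terms:
1110  1942  3086  4590  6502
832  1144  1504  1912
312  360  408
48  48
Constant fourth difference = 48.
Extend backward: 312 − 48 = 264;  832 − 264 = 568;  1110 − 568 = 542;  603 − 542 = 61

61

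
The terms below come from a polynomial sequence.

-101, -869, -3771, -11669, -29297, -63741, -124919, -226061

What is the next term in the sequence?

-384189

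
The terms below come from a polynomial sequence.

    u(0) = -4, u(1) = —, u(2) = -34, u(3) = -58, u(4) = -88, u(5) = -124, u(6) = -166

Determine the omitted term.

-16

Using the last 5 terms:
Δ: -24, -30, -36, -42
Δ²: -6, -6, -6
Constant second difference = -6.
Extend backward: -24 + 6 = -18;  -34 + 18 = -16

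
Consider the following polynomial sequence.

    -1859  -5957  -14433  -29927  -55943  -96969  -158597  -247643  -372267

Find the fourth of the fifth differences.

D1: -4098, -8476, -15494, -26016, -41026, -61628, -89046, -124624
D2: -4378, -7018, -10522, -15010, -20602, -27418, -35578
D3: -2640, -3504, -4488, -5592, -6816, -8160
D4: -864, -984, -1104, -1224, -1344
D5: -120, -120, -120, -120

-120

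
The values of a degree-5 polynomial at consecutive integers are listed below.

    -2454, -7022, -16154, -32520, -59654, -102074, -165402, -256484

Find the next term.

-383510

D1: -4568, -9132, -16366, -27134, -42420, -63328, -91082
D2: -4564, -7234, -10768, -15286, -20908, -27754
D3: -2670, -3534, -4518, -5622, -6846
D4: -864, -984, -1104, -1224
D5: -120, -120, -120
Fifth differences constant at -120.
-1224 − 120 = -1344;  -6846 − 1344 = -8190;  -27754 − 8190 = -35944;  -91082 − 35944 = -127026;  -256484 − 127026 = -383510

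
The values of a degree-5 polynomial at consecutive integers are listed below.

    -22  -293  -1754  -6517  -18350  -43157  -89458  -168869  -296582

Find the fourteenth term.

Δ: -271, -1461, -4763, -11833, -24807, -46301, -79411, -127713
Δ²: -1190, -3302, -7070, -12974, -21494, -33110, -48302
Δ³: -2112, -3768, -5904, -8520, -11616, -15192
Δ⁴: -1656, -2136, -2616, -3096, -3576
Δ⁵: -480, -480, -480, -480
The fifth differences are constant (-480).
-3576 − 480 = -4056;  -15192 − 4056 = -19248;  -48302 − 19248 = -67550;  -127713 − 67550 = -195263;  -296582 − 195263 = -491845
-4056 − 480 = -4536;  -19248 − 4536 = -23784;  -67550 − 23784 = -91334;  -195263 − 91334 = -286597;  -491845 − 286597 = -778442
-4536 − 480 = -5016;  -23784 − 5016 = -28800;  -91334 − 28800 = -120134;  -286597 − 120134 = -406731;  -778442 − 406731 = -1185173
-5016 − 480 = -5496;  -28800 − 5496 = -34296;  -120134 − 34296 = -154430;  -406731 − 154430 = -561161;  -1185173 − 561161 = -1746334
-5496 − 480 = -5976;  -34296 − 5976 = -40272;  -154430 − 40272 = -194702;  -561161 − 194702 = -755863;  -1746334 − 755863 = -2502197

-2502197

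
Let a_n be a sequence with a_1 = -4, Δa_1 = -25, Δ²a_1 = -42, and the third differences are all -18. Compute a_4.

-223

Build the table forward from the leading diagonal:
Δ³: -18  -18  -18  -18
Δ²: -42  -60  -78  -96
Δ: -25  -67  -127  -205
a: -4  -29  -96  -223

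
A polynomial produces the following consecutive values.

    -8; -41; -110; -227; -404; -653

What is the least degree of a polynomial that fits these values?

3

First differences: -33, -69, -117, -177, -249
Second differences: -36, -48, -60, -72
Third differences: -12, -12, -12
The third differences are constant, so the polynomial has degree 3.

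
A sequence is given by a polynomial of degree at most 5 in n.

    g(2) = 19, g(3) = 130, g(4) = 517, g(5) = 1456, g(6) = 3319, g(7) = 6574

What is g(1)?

4

Δ: 111  387  939  1863  3255
Δ²: 276  552  924  1392
Δ³: 276  372  468
Δ⁴: 96  96
The fourth differences are constant at 96.
Work back: 276 − 96 = 180;  276 − 180 = 96;  111 − 96 = 15;  19 − 15 = 4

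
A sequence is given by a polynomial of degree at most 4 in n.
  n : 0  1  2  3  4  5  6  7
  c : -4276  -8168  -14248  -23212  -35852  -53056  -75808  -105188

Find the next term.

First differences: -3892, -6080, -8964, -12640, -17204, -22752, -29380
Second differences: -2188, -2884, -3676, -4564, -5548, -6628
Third differences: -696, -792, -888, -984, -1080
Fourth differences: -96, -96, -96, -96
Constant fourth difference = -96, so extend:
-1080 − 96 = -1176;  -6628 − 1176 = -7804;  -29380 − 7804 = -37184;  -105188 − 37184 = -142372

-142372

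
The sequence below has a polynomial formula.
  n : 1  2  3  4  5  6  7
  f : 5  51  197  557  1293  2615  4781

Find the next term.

46, 146, 360, 736, 1322, 2166
100, 214, 376, 586, 844
114, 162, 210, 258
48, 48, 48
Fourth differences constant at 48.
258 + 48 = 306;  844 + 306 = 1150;  2166 + 1150 = 3316;  4781 + 3316 = 8097

8097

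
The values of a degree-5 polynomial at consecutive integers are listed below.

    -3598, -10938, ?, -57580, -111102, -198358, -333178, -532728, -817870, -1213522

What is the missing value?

Using the last 7 terms:
D1: -53522, -87256, -134820, -199550, -285142, -395652
D2: -33734, -47564, -64730, -85592, -110510
D3: -13830, -17166, -20862, -24918
D4: -3336, -3696, -4056
D5: -360, -360
Constant fifth difference = -360.
Extend backward: -3336 + 360 = -2976;  -13830 + 2976 = -10854;  -33734 + 10854 = -22880;  -53522 + 22880 = -30642;  -57580 + 30642 = -26938

-26938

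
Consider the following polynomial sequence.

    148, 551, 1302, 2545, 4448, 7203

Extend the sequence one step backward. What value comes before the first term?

D1: 403, 751, 1243, 1903, 2755
D2: 348, 492, 660, 852
D3: 144, 168, 192
D4: 24, 24
The fourth differences are constant at 24.
Work back: 144 − 24 = 120;  348 − 120 = 228;  403 − 228 = 175;  148 − 175 = -27

-27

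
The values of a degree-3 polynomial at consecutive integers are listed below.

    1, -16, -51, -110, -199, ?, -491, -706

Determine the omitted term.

-324

Using the first 5 terms:
First differences: -17, -35, -59, -89
Second differences: -18, -24, -30
Third differences: -6, -6
Constant third difference = -6.
Extend forward: -30 − 6 = -36;  -89 − 36 = -125;  -199 − 125 = -324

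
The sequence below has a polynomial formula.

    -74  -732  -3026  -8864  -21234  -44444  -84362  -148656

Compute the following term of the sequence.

-247034

D1: -658  -2294  -5838  -12370  -23210  -39918  -64294
D2: -1636  -3544  -6532  -10840  -16708  -24376
D3: -1908  -2988  -4308  -5868  -7668
D4: -1080  -1320  -1560  -1800
D5: -240  -240  -240
Fifth differences constant at -240.
-1800 − 240 = -2040;  -7668 − 2040 = -9708;  -24376 − 9708 = -34084;  -64294 − 34084 = -98378;  -148656 − 98378 = -247034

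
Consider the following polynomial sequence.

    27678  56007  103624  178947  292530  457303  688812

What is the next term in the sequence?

1005459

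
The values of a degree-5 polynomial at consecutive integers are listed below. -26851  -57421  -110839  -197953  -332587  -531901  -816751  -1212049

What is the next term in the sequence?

-1747123

Δ: -30570 , -53418 , -87114 , -134634 , -199314 , -284850 , -395298
Δ²: -22848 , -33696 , -47520 , -64680 , -85536 , -110448
Δ³: -10848 , -13824 , -17160 , -20856 , -24912
Δ⁴: -2976 , -3336 , -3696 , -4056
Δ⁵: -360 , -360 , -360
Constant fifth difference = -360, so extend:
-4056 − 360 = -4416;  -24912 − 4416 = -29328;  -110448 − 29328 = -139776;  -395298 − 139776 = -535074;  -1212049 − 535074 = -1747123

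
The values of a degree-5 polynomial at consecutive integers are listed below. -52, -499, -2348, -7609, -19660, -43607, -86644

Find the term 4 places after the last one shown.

-686812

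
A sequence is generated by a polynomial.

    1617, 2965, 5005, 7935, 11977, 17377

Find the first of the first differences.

First differences: 1348, 2040, 2930, 4042, 5400
Second differences: 692, 890, 1112, 1358
Third differences: 198, 222, 246
Fourth differences: 24, 24

1348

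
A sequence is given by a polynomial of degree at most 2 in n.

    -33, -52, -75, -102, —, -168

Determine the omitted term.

Using the first 4 terms:
-19, -23, -27
-4, -4
Constant second difference = -4.
Extend forward: -27 − 4 = -31;  -102 − 31 = -133

-133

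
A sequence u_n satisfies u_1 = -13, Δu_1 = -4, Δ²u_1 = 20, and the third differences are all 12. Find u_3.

-1

Build the table forward from the leading diagonal:
Δ³: 12  12  12
Δ²: 20  32  44
Δ: -4  16  48
u: -13  -17  -1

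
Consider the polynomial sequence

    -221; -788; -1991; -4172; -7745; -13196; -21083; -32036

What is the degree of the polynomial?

4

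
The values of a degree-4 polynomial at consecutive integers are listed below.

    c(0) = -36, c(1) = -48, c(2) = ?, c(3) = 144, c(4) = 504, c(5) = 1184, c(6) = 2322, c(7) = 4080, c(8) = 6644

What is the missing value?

Using the last 6 terms:
Δ: 360, 680, 1138, 1758, 2564
Δ²: 320, 458, 620, 806
Δ³: 138, 162, 186
Δ⁴: 24, 24
Constant fourth difference = 24.
Extend backward: 138 − 24 = 114;  320 − 114 = 206;  360 − 206 = 154;  144 − 154 = -10

-10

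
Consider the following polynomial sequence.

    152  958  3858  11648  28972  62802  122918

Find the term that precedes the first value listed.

12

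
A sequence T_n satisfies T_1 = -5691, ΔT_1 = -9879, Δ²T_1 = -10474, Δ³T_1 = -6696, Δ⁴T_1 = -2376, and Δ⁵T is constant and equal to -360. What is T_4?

Build the table forward from the leading diagonal:
Δ⁵: -360, -360, -360, -360
Δ⁴: -2376, -2736, -3096, -3456
Δ³: -6696, -9072, -11808, -14904
Δ²: -10474, -17170, -26242, -38050
Δ: -9879, -20353, -37523, -63765
T: -5691, -15570, -35923, -73446

-73446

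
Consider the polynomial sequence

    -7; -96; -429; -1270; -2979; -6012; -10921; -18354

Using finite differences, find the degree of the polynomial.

4

-89, -333, -841, -1709, -3033, -4909, -7433
-244, -508, -868, -1324, -1876, -2524
-264, -360, -456, -552, -648
-96, -96, -96, -96
The fourth differences are constant, so the polynomial has degree 4.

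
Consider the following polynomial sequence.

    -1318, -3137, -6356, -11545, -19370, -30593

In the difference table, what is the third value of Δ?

-5189

First differences: -1819, -3219, -5189, -7825, -11223
Second differences: -1400, -1970, -2636, -3398
Third differences: -570, -666, -762
Fourth differences: -96, -96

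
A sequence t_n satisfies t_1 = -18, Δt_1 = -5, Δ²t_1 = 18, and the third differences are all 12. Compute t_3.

-10

Build the table forward from the leading diagonal:
Third differences: 12  12  12
Second differences: 18  30  42
First differences: -5  13  43
t: -18  -23  -10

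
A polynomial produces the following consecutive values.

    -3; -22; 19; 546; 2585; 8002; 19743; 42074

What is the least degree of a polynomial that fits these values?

5

D1: -19, 41, 527, 2039, 5417, 11741, 22331
D2: 60, 486, 1512, 3378, 6324, 10590
D3: 426, 1026, 1866, 2946, 4266
D4: 600, 840, 1080, 1320
D5: 240, 240, 240
The fifth differences are constant, so the polynomial has degree 5.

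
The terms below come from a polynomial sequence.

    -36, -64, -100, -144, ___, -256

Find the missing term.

-196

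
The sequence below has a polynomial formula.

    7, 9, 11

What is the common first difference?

2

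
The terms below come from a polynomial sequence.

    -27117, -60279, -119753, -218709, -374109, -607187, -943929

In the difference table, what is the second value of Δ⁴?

Δ: -33162, -59474, -98956, -155400, -233078, -336742
Δ²: -26312, -39482, -56444, -77678, -103664
Δ³: -13170, -16962, -21234, -25986
Δ⁴: -3792, -4272, -4752
Δ⁵: -480, -480

-4272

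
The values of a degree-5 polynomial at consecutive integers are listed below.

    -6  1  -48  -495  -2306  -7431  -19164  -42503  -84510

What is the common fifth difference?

-360

D1: 7, -49, -447, -1811, -5125, -11733, -23339, -42007
D2: -56, -398, -1364, -3314, -6608, -11606, -18668
D3: -342, -966, -1950, -3294, -4998, -7062
D4: -624, -984, -1344, -1704, -2064
D5: -360, -360, -360, -360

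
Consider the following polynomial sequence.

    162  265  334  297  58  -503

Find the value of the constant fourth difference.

First differences: 103, 69, -37, -239, -561
Second differences: -34, -106, -202, -322
Third differences: -72, -96, -120
Fourth differences: -24, -24

-24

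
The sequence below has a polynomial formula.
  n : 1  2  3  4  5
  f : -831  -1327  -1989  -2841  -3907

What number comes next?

First differences: -496  -662  -852  -1066
Second differences: -166  -190  -214
Third differences: -24  -24
The third differences are constant (-24).
-214 − 24 = -238;  -1066 − 238 = -1304;  -3907 − 1304 = -5211

-5211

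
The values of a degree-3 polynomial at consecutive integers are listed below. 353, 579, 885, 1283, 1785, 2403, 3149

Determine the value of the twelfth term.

9219

First differences: 226  306  398  502  618  746
Second differences: 80  92  104  116  128
Third differences: 12  12  12  12
The third differences are constant (12).
128 + 12 = 140;  746 + 140 = 886;  3149 + 886 = 4035
140 + 12 = 152;  886 + 152 = 1038;  4035 + 1038 = 5073
152 + 12 = 164;  1038 + 164 = 1202;  5073 + 1202 = 6275
164 + 12 = 176;  1202 + 176 = 1378;  6275 + 1378 = 7653
176 + 12 = 188;  1378 + 188 = 1566;  7653 + 1566 = 9219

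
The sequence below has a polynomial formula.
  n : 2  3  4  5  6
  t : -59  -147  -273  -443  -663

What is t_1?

-3

-88  -126  -170  -220
-38  -44  -50
-6  -6
The third differences are constant at -6.
Work back: -38 + 6 = -32;  -88 + 32 = -56;  -59 + 56 = -3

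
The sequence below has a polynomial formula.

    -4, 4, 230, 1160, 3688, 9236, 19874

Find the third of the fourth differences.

648

Δ: 8, 226, 930, 2528, 5548, 10638
Δ²: 218, 704, 1598, 3020, 5090
Δ³: 486, 894, 1422, 2070
Δ⁴: 408, 528, 648
Δ⁵: 120, 120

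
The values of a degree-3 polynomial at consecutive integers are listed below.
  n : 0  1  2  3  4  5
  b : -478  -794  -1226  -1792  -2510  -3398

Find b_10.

-316  -432  -566  -718  -888
-116  -134  -152  -170
-18  -18  -18
Third differences constant at -18.
-170 − 18 = -188;  -888 − 188 = -1076;  -3398 − 1076 = -4474
-188 − 18 = -206;  -1076 − 206 = -1282;  -4474 − 1282 = -5756
-206 − 18 = -224;  -1282 − 224 = -1506;  -5756 − 1506 = -7262
-224 − 18 = -242;  -1506 − 242 = -1748;  -7262 − 1748 = -9010
-242 − 18 = -260;  -1748 − 260 = -2008;  -9010 − 2008 = -11018

-11018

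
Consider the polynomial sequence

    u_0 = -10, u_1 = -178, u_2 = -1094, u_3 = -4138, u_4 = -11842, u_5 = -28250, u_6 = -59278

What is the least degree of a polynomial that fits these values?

5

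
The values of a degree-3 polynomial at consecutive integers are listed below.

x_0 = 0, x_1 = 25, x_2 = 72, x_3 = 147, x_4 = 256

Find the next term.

First differences: 25, 47, 75, 109
Second differences: 22, 28, 34
Third differences: 6, 6
Third differences constant at 6.
34 + 6 = 40;  109 + 40 = 149;  256 + 149 = 405

405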